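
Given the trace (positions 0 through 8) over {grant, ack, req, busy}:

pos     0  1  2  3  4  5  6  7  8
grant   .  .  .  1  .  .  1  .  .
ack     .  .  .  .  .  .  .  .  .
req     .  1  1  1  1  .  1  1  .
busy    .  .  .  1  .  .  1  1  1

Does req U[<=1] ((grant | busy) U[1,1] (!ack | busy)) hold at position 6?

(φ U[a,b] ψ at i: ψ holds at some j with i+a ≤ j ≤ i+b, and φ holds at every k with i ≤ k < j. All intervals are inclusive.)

True

Need some j in [6,7] with ((grant | busy) U[1,1] (!ack | busy)), and req at every k in [6,j-1].
  j=6: ((grant | busy) U[1,1] (!ack | busy)) holds; no prefix to check → satisfied.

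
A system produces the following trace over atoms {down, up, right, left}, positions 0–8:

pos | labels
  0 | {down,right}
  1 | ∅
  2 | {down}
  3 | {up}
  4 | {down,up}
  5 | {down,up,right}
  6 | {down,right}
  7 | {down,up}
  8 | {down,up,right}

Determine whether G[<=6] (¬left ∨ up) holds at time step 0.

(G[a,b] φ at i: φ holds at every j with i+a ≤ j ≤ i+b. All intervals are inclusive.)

Check (¬left ∨ up) at every j in [0,6]:
  j=0: true
  j=1: true
  j=2: true
  j=3: true
  j=4: true
  j=5: true
  j=6: true
All positions satisfy it → formula holds.

True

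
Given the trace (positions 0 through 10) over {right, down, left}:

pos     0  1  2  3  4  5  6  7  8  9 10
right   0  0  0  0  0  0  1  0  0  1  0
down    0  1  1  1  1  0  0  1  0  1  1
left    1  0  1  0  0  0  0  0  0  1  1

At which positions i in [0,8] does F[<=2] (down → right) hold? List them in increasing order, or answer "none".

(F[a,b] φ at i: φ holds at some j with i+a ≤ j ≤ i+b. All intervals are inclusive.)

0, 3, 4, 5, 6, 7, 8

Evaluate at each i in [0,8]:
  i=0: ✓ (witness j=0)
  i=1: ✗ (none in [1,3])
  i=2: ✗ (none in [2,4])
  i=3: ✓ (witness j=5)
  i=4: ✓ (witness j=5)
  i=5: ✓ (witness j=5)
  i=6: ✓ (witness j=6)
  i=7: ✓ (witness j=8)
  i=8: ✓ (witness j=8)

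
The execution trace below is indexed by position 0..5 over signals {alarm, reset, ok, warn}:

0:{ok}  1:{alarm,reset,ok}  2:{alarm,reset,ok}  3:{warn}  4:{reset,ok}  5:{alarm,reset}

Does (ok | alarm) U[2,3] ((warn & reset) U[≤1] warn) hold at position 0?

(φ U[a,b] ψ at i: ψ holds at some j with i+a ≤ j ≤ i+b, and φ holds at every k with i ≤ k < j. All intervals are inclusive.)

Need some j in [2,3] with ((warn & reset) U[≤1] warn), and (ok | alarm) at every k in [0,j-1].
  j=2: ((warn & reset) U[≤1] warn) — fails.
  j=3: ((warn & reset) U[≤1] warn) holds; (ok | alarm) holds at every k in [0,2] → satisfied.

True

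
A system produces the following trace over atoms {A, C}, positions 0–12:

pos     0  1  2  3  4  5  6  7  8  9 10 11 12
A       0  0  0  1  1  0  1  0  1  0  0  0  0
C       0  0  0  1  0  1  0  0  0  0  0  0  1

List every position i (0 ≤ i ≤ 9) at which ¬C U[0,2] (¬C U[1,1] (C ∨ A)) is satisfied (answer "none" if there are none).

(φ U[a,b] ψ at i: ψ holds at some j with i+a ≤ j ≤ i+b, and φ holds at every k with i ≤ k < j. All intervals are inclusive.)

0, 1, 2, 4, 6, 7, 9

Evaluate at each i in [0,9]:
  i=0: ✓ (rhs at j=2; lhs holds on [0,1])
  i=1: ✓ (rhs at j=2; lhs holds on [1,1])
  i=2: ✓ (rhs at j=2)
  i=3: ✗ (lhs fails at k=3 before rhs at j=4)
  i=4: ✓ (rhs at j=4)
  i=5: ✗ (lhs fails at k=5 before rhs at j=7)
  i=6: ✓ (rhs at j=7; lhs holds on [6,6])
  i=7: ✓ (rhs at j=7)
  i=8: ✗ (no rhs in [8,10])
  i=9: ✓ (rhs at j=11; lhs holds on [9,10])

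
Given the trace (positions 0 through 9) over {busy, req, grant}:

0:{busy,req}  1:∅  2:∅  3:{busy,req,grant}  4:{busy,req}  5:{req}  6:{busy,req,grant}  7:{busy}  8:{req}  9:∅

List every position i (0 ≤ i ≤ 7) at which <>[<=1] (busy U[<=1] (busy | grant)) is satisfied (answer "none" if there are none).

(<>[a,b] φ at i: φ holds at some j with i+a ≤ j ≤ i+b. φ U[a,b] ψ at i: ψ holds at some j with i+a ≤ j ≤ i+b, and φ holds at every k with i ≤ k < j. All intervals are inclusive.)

0, 2, 3, 4, 5, 6, 7

Evaluate at each i in [0,7]:
  i=0: ✓ (witness j=0)
  i=1: ✗ (none in [1,2])
  i=2: ✓ (witness j=3)
  i=3: ✓ (witness j=3)
  i=4: ✓ (witness j=4)
  i=5: ✓ (witness j=6)
  i=6: ✓ (witness j=6)
  i=7: ✓ (witness j=7)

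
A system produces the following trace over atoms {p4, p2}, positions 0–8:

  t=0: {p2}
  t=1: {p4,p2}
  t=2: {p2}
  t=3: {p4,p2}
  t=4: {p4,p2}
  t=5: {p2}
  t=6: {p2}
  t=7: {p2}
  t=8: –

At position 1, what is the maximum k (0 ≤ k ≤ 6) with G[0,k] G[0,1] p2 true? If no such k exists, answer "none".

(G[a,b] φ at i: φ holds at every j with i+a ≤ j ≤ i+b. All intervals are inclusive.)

5

G[0,1] p2 must hold from j=1 onward; find where it first fails.
  j=1: holds
  j=2: holds
  j=3: holds
  j=4: holds
  j=5: holds
  j=6: holds
  j=7: fails
Holds on [1,6], so largest k = 5.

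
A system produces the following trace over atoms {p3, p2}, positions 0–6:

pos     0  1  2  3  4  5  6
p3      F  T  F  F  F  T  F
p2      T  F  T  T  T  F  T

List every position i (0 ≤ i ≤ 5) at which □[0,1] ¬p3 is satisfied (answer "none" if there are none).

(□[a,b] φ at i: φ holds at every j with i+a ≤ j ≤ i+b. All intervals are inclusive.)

Evaluate at each i in [0,5]:
  i=0: ✗ (fails at j=1)
  i=1: ✗ (fails at j=1)
  i=2: ✓ (all of [2,3])
  i=3: ✓ (all of [3,4])
  i=4: ✗ (fails at j=5)
  i=5: ✗ (fails at j=5)

2, 3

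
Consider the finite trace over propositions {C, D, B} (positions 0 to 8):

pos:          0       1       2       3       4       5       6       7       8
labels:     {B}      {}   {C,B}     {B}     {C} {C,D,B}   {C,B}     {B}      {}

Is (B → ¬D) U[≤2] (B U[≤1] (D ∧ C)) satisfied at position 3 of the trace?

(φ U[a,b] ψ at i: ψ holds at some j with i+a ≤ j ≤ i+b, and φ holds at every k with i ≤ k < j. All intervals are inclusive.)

Need some j in [3,5] with (B U[≤1] (D ∧ C)), and (B → ¬D) at every k in [3,j-1].
  j=3: (B U[≤1] (D ∧ C)) — fails.
  j=4: (B U[≤1] (D ∧ C)) — fails.
  j=5: (B U[≤1] (D ∧ C)) holds; (B → ¬D) holds at every k in [3,4] → satisfied.

True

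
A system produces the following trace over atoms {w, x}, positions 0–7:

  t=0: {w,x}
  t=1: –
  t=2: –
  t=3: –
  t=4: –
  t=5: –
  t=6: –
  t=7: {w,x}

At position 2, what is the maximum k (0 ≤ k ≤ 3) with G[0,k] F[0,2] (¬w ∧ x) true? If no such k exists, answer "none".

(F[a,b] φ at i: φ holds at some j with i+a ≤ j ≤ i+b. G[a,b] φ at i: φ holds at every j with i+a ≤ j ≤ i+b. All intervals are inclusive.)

F[0,2] (¬w ∧ x) must hold from j=2 onward; find where it first fails.
  j=2: fails → no k works.

none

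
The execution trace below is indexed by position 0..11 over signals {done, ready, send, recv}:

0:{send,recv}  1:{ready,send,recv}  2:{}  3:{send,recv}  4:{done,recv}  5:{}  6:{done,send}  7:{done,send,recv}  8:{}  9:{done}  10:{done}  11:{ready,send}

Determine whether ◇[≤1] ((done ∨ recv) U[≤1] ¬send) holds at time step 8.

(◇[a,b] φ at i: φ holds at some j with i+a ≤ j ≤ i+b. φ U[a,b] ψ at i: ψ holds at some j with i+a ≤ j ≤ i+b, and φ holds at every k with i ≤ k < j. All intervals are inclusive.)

Check ((done ∨ recv) U[≤1] ¬send) at each j in [8,9]:
  j=8: holds
  j=9: holds
Found at j=8 → formula holds.

True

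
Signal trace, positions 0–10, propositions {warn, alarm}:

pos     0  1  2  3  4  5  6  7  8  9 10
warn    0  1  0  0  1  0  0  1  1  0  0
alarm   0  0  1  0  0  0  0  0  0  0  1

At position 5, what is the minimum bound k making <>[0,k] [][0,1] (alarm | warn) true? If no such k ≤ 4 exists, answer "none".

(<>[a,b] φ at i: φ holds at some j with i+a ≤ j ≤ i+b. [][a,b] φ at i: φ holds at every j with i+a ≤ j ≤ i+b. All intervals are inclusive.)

2

Scan j = 5,6,… for [][0,1] (alarm | warn):
  j=5: fails
  j=6: fails
  j=7: holds
First hit at j=7, so smallest k = 7-5 = 2.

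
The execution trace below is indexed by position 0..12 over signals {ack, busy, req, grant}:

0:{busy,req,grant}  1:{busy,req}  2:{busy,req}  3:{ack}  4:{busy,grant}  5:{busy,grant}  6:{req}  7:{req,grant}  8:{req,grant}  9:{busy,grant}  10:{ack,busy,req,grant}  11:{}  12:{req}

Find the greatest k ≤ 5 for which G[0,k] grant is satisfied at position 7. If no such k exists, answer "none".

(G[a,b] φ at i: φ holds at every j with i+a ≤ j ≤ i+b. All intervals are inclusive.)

grant must hold from j=7 onward; find where it first fails.
  j=7: holds
  j=8: holds
  j=9: holds
  j=10: holds
  j=11: fails
Holds on [7,10], so largest k = 3.

3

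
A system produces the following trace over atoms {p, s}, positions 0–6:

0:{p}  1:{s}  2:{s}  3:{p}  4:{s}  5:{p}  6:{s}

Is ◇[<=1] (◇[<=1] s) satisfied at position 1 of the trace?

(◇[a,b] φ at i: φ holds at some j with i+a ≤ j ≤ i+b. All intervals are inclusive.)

Check ◇[<=1] s at each j in [1,2]:
  j=1: holds (witness at 1)
  j=2: holds (witness at 2)
Found at j=1 → formula holds.

Yes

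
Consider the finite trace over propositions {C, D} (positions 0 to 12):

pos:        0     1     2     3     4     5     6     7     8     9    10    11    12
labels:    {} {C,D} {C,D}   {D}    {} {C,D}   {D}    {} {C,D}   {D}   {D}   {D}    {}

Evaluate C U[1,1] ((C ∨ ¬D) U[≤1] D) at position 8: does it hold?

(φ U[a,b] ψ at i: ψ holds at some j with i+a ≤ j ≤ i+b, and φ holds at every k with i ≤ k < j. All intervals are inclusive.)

True

Need some j in [9,9] with ((C ∨ ¬D) U[≤1] D), and C at every k in [8,j-1].
  j=9: ((C ∨ ¬D) U[≤1] D) holds; C holds at every k in [8,8] → satisfied.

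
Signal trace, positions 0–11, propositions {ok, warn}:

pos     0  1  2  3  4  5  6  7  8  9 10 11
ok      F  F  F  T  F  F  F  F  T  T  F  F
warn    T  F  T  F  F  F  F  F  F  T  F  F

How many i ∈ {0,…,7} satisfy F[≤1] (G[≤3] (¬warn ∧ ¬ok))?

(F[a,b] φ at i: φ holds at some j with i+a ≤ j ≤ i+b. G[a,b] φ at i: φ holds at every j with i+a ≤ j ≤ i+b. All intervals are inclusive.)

2

Evaluate at each i in [0,7]:
  i=0: ✗ (none in [0,1])
  i=1: ✗ (none in [1,2])
  i=2: ✗ (none in [2,3])
  i=3: ✓ (witness j=4)
  i=4: ✓ (witness j=4)
  i=5: ✗ (none in [5,6])
  i=6: ✗ (none in [6,7])
  i=7: ✗ (none in [7,8])
Positions where it holds: {3, 4} → 2.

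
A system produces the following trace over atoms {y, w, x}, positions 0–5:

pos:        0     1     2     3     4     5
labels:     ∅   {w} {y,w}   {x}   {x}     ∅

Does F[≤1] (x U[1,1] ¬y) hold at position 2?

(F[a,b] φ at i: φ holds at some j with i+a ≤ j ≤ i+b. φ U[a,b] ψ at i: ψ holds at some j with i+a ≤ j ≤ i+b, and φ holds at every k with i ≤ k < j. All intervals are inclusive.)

Yes

Check (x U[1,1] ¬y) at each j in [2,3]:
  j=2: fails
  j=3: holds
Found at j=3 → formula holds.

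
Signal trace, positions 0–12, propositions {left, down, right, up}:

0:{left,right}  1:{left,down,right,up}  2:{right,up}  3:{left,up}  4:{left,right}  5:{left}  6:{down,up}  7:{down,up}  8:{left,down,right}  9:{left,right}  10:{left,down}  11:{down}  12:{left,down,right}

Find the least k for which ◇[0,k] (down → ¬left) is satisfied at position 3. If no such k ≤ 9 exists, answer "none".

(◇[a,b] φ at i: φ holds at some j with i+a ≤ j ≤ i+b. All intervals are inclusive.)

Scan j = 3,4,… for (down → ¬left):
  j=3: holds
First hit at j=3, so smallest k = 3-3 = 0.

0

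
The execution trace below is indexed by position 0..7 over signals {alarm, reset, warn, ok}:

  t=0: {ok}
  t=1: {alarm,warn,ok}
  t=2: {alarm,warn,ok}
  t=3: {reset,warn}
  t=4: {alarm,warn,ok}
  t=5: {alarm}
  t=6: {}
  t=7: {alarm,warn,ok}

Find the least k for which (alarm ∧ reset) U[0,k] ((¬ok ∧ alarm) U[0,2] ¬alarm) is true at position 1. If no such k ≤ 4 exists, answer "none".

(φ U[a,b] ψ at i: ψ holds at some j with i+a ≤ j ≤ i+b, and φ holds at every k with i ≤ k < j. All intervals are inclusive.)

Need earliest j ≥ 1 with ((¬ok ∧ alarm) U[0,2] ¬alarm), and (alarm ∧ reset) at every k in [1,j-1].
  j=1: rhs fails.
  j=2: rhs fails.
  j=3: rhs holds but lhs fails at k=1.
  j=4: rhs fails.
  j=5: rhs holds but lhs fails at k=1.
No witness within the range → none.

none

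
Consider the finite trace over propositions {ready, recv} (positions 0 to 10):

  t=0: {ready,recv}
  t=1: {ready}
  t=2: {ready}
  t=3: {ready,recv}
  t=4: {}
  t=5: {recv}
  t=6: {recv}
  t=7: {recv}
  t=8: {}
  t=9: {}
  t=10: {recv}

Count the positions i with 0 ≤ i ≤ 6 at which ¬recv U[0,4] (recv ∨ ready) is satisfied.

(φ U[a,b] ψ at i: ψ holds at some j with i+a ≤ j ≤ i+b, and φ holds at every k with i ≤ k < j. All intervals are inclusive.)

Evaluate at each i in [0,6]:
  i=0: ✓ (rhs at j=0)
  i=1: ✓ (rhs at j=1)
  i=2: ✓ (rhs at j=2)
  i=3: ✓ (rhs at j=3)
  i=4: ✓ (rhs at j=5; lhs holds on [4,4])
  i=5: ✓ (rhs at j=5)
  i=6: ✓ (rhs at j=6)
Positions where it holds: {0, 1, 2, 3, 4, 5, 6} → 7.

7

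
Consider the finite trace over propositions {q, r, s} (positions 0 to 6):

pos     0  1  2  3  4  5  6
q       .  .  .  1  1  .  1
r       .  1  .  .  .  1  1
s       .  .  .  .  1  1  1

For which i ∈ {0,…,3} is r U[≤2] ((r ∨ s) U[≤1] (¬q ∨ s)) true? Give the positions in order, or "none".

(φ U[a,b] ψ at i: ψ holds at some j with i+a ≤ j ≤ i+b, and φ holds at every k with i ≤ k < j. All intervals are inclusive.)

0, 1, 2

Evaluate at each i in [0,3]:
  i=0: ✓ (rhs at j=0)
  i=1: ✓ (rhs at j=1)
  i=2: ✓ (rhs at j=2)
  i=3: ✗ (lhs fails at k=3 before rhs at j=4)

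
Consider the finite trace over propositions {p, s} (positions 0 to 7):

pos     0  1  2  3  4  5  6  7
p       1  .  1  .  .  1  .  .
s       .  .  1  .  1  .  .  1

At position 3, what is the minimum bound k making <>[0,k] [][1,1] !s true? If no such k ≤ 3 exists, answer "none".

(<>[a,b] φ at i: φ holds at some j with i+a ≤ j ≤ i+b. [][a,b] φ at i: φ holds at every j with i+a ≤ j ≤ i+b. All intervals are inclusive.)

1

Scan j = 3,4,… for [][1,1] !s:
  j=3: fails
  j=4: holds
First hit at j=4, so smallest k = 4-3 = 1.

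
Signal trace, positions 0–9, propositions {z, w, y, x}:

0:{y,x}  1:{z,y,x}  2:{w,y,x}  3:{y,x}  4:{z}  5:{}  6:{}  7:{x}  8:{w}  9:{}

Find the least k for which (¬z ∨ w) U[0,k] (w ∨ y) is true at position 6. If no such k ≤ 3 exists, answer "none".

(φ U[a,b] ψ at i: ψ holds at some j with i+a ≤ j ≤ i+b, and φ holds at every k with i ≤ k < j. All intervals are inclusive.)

Need earliest j ≥ 6 with (w ∨ y), and (¬z ∨ w) at every k in [6,j-1].
  j=6: rhs fails.
  j=7: rhs fails.
  j=8: rhs holds; lhs holds on [6,7]. k = 2.

2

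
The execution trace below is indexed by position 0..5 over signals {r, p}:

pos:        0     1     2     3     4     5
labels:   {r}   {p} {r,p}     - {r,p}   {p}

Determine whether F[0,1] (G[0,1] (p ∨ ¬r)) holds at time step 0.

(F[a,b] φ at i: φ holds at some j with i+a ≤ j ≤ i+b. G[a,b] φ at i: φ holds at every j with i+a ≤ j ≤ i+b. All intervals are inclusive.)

Holds

Check G[0,1] (p ∨ ¬r) at each j in [0,1]:
  j=0: fails at 0
  j=1: holds on [1,2]
Found at j=1 → formula holds.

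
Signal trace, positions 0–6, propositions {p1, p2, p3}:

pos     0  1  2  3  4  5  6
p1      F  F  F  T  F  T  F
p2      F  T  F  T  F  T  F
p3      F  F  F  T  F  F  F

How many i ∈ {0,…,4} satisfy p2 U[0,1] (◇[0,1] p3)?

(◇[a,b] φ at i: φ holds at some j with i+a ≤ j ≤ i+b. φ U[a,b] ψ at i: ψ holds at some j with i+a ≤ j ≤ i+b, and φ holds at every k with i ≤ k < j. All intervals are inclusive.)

3

Evaluate at each i in [0,4]:
  i=0: ✗ (no rhs in [0,1])
  i=1: ✓ (rhs at j=2; lhs holds on [1,1])
  i=2: ✓ (rhs at j=2)
  i=3: ✓ (rhs at j=3)
  i=4: ✗ (no rhs in [4,5])
Positions where it holds: {1, 2, 3} → 3.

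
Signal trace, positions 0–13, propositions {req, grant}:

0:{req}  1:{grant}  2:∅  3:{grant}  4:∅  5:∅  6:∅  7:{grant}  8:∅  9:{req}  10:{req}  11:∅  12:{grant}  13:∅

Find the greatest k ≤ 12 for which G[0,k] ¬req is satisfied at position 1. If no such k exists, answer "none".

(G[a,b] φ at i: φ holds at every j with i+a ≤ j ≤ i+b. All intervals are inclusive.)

¬req must hold from j=1 onward; find where it first fails.
  j=1: holds
  j=2: holds
  j=3: holds
  j=4: holds
  j=5: holds
  j=6: holds
  j=7: holds
  j=8: holds
  j=9: fails
Holds on [1,8], so largest k = 7.

7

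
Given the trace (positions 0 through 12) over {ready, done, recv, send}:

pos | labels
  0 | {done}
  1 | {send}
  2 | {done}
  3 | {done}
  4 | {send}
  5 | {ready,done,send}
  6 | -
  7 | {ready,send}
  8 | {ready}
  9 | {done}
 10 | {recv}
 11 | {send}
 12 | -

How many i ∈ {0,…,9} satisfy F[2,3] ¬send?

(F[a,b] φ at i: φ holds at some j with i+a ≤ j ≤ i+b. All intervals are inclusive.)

9

Evaluate at each i in [0,9]:
  i=0: ✓ (witness j=2)
  i=1: ✓ (witness j=3)
  i=2: ✗ (none in [4,5])
  i=3: ✓ (witness j=6)
  i=4: ✓ (witness j=6)
  i=5: ✓ (witness j=8)
  i=6: ✓ (witness j=8)
  i=7: ✓ (witness j=9)
  i=8: ✓ (witness j=10)
  i=9: ✓ (witness j=12)
Positions where it holds: {0, 1, 3, 4, 5, 6, 7, 8, 9} → 9.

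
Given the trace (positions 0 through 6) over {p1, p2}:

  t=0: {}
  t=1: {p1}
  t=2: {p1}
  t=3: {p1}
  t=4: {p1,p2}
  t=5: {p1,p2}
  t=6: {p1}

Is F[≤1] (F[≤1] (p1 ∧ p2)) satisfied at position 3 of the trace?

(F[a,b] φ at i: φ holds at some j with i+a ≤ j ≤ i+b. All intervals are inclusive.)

Yes

Check F[≤1] (p1 ∧ p2) at each j in [3,4]:
  j=3: holds (witness at 4)
  j=4: holds (witness at 4)
Found at j=3 → formula holds.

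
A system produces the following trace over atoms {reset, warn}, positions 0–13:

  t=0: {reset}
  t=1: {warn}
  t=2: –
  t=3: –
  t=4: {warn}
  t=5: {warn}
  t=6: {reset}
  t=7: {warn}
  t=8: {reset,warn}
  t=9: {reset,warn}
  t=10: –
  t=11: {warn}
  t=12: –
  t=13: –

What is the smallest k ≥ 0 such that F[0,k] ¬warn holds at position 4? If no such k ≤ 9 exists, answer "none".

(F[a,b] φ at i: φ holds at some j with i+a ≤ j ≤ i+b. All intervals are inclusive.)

2

Scan j = 4,5,… for ¬warn:
  j=4: fails
  j=5: fails
  j=6: holds
First hit at j=6, so smallest k = 6-4 = 2.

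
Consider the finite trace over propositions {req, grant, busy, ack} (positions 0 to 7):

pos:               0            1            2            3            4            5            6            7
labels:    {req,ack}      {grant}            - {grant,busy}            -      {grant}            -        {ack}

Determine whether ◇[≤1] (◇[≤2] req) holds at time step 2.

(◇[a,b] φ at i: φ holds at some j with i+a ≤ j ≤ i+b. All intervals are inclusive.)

Check ◇[≤2] req at each j in [2,3]:
  j=2: fails (none in [2,4])
  j=3: fails (none in [3,5])
No position in the window satisfies it → formula fails.

Does not hold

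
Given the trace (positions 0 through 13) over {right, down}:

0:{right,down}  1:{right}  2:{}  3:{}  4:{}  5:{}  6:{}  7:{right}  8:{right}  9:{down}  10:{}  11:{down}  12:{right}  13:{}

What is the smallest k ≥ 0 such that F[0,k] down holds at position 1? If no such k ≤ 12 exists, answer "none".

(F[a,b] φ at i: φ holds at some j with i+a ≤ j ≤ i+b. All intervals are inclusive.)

8

Scan j = 1,2,… for down:
  j=1: fails
  j=2: fails
  j=3: fails
  j=4: fails
  j=5: fails
  j=6: fails
  j=7: fails
  j=8: fails
  j=9: holds
First hit at j=9, so smallest k = 9-1 = 8.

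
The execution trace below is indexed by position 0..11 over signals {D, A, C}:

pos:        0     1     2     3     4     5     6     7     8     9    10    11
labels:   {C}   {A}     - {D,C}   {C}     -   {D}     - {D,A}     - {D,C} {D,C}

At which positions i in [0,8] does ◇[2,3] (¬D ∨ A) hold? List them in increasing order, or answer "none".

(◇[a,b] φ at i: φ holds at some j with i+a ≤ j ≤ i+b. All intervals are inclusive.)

Evaluate at each i in [0,8]:
  i=0: ✓ (witness j=2)
  i=1: ✓ (witness j=4)
  i=2: ✓ (witness j=4)
  i=3: ✓ (witness j=5)
  i=4: ✓ (witness j=7)
  i=5: ✓ (witness j=7)
  i=6: ✓ (witness j=8)
  i=7: ✓ (witness j=9)
  i=8: ✗ (none in [10,11])

0, 1, 2, 3, 4, 5, 6, 7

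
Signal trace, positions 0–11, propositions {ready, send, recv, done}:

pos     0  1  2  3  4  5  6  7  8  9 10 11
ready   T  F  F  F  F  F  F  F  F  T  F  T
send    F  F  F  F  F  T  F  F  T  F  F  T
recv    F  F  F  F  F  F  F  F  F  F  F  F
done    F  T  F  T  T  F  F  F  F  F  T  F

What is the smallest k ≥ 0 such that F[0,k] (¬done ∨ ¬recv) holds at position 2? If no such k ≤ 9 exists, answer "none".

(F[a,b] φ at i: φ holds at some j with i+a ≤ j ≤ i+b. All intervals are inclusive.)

0

Scan j = 2,3,… for (¬done ∨ ¬recv):
  j=2: holds
First hit at j=2, so smallest k = 2-2 = 0.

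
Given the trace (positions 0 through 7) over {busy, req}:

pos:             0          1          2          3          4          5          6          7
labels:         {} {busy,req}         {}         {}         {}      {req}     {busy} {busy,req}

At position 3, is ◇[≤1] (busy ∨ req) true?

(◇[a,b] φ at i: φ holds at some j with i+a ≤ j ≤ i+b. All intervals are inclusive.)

False

Check (busy ∨ req) at each j in [3,4]:
  j=3: false
  j=4: false
No position in the window satisfies it → formula fails.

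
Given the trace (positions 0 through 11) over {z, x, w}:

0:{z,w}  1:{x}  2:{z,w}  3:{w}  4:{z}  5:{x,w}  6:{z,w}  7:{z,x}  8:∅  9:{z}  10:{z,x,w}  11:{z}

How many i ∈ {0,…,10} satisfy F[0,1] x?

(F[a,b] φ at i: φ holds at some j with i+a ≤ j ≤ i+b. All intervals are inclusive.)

Evaluate at each i in [0,10]:
  i=0: ✓ (witness j=1)
  i=1: ✓ (witness j=1)
  i=2: ✗ (none in [2,3])
  i=3: ✗ (none in [3,4])
  i=4: ✓ (witness j=5)
  i=5: ✓ (witness j=5)
  i=6: ✓ (witness j=7)
  i=7: ✓ (witness j=7)
  i=8: ✗ (none in [8,9])
  i=9: ✓ (witness j=10)
  i=10: ✓ (witness j=10)
Positions where it holds: {0, 1, 4, 5, 6, 7, 9, 10} → 8.

8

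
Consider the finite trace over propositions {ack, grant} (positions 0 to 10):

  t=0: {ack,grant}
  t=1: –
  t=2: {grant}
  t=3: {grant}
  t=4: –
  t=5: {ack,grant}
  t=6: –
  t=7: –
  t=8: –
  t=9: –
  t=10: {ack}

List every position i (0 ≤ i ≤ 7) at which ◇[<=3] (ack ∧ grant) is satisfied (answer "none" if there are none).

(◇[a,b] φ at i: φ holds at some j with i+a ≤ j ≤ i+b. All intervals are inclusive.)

Evaluate at each i in [0,7]:
  i=0: ✓ (witness j=0)
  i=1: ✗ (none in [1,4])
  i=2: ✓ (witness j=5)
  i=3: ✓ (witness j=5)
  i=4: ✓ (witness j=5)
  i=5: ✓ (witness j=5)
  i=6: ✗ (none in [6,9])
  i=7: ✗ (none in [7,10])

0, 2, 3, 4, 5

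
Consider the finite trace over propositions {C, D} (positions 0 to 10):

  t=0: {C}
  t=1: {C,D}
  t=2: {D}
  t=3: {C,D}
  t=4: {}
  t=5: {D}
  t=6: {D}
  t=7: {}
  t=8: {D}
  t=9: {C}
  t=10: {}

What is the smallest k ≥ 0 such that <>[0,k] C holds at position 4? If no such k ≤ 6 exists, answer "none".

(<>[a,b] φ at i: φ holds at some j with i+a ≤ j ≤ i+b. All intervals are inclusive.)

5

Scan j = 4,5,… for C:
  j=4: fails
  j=5: fails
  j=6: fails
  j=7: fails
  j=8: fails
  j=9: holds
First hit at j=9, so smallest k = 9-4 = 5.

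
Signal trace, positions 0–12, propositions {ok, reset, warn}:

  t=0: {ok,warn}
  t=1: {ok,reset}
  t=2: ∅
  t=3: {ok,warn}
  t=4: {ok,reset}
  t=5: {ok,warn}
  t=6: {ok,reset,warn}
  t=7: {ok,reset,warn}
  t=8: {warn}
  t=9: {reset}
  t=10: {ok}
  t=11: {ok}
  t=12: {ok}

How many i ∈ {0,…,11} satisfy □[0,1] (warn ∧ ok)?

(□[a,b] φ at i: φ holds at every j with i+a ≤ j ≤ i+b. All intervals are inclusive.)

2

Evaluate at each i in [0,11]:
  i=0: ✗ (fails at j=1)
  i=1: ✗ (fails at j=1)
  i=2: ✗ (fails at j=2)
  i=3: ✗ (fails at j=4)
  i=4: ✗ (fails at j=4)
  i=5: ✓ (all of [5,6])
  i=6: ✓ (all of [6,7])
  i=7: ✗ (fails at j=8)
  i=8: ✗ (fails at j=8)
  i=9: ✗ (fails at j=9)
  i=10: ✗ (fails at j=10)
  i=11: ✗ (fails at j=11)
Positions where it holds: {5, 6} → 2.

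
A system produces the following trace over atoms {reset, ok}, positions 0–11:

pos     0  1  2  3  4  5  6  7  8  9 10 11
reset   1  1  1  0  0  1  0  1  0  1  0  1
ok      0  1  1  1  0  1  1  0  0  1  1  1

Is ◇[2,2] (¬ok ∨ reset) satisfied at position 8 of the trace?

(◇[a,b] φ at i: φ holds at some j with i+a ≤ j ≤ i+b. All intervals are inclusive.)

False

Check (¬ok ∨ reset) at each j in [10,10]:
  j=10: false
No position in the window satisfies it → formula fails.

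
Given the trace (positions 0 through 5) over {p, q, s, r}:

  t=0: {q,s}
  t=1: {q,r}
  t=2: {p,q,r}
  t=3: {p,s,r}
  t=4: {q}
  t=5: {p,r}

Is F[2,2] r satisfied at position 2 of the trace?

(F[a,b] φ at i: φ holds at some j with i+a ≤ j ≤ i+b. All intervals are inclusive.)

Check r at each j in [4,4]:
  j=4: false
No position in the window satisfies it → formula fails.

No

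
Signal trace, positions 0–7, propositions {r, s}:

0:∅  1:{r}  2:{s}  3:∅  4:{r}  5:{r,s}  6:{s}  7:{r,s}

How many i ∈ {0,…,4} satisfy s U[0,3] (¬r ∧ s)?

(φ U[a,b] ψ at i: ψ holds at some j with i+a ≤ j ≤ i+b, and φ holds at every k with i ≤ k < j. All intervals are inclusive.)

1

Evaluate at each i in [0,4]:
  i=0: ✗ (lhs fails at k=0 before rhs at j=2)
  i=1: ✗ (lhs fails at k=1 before rhs at j=2)
  i=2: ✓ (rhs at j=2)
  i=3: ✗ (lhs fails at k=3 before rhs at j=6)
  i=4: ✗ (lhs fails at k=4 before rhs at j=6)
Positions where it holds: {2} → 1.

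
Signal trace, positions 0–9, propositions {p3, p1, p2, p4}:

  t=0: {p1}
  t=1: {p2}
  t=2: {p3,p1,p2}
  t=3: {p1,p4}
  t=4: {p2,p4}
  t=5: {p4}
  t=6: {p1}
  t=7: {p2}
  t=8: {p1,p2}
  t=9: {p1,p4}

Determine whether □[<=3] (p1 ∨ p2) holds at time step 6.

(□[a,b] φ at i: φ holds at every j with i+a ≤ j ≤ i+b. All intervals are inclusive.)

Check (p1 ∨ p2) at every j in [6,9]:
  j=6: true
  j=7: true
  j=8: true
  j=9: true
All positions satisfy it → formula holds.

True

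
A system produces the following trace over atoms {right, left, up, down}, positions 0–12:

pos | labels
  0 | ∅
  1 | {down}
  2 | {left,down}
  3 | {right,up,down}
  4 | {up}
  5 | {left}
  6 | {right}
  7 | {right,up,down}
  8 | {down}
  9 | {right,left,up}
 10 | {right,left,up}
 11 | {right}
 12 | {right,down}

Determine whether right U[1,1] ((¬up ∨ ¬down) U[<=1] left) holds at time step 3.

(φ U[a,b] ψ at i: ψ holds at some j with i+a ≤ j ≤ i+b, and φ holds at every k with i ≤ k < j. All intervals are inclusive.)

Need some j in [4,4] with ((¬up ∨ ¬down) U[<=1] left), and right at every k in [3,j-1].
  j=4: ((¬up ∨ ¬down) U[<=1] left) holds; right holds at every k in [3,3] → satisfied.

Holds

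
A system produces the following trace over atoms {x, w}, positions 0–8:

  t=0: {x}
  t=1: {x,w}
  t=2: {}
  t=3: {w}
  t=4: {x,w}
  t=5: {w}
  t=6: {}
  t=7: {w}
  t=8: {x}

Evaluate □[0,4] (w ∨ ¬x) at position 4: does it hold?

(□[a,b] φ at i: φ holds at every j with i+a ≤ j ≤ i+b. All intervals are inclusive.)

Check (w ∨ ¬x) at every j in [4,8]:
  j=4: true
  j=5: true
  j=6: true
  j=7: true
  j=8: false
Fails at j=8 → formula fails.

Does not hold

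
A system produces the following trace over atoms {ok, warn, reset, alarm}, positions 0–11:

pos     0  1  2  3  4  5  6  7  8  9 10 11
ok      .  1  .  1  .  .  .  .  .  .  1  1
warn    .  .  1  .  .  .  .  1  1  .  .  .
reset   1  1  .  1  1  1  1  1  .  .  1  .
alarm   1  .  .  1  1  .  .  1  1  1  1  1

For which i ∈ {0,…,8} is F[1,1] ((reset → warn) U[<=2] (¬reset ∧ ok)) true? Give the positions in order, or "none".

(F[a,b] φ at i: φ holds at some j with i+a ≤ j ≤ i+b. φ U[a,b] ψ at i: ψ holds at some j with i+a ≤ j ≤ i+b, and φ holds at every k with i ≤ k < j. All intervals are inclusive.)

Evaluate at each i in [0,8]:
  i=0: ✗ (none in [1,1])
  i=1: ✗ (none in [2,2])
  i=2: ✗ (none in [3,3])
  i=3: ✗ (none in [4,4])
  i=4: ✗ (none in [5,5])
  i=5: ✗ (none in [6,6])
  i=6: ✗ (none in [7,7])
  i=7: ✗ (none in [8,8])
  i=8: ✗ (none in [9,9])

none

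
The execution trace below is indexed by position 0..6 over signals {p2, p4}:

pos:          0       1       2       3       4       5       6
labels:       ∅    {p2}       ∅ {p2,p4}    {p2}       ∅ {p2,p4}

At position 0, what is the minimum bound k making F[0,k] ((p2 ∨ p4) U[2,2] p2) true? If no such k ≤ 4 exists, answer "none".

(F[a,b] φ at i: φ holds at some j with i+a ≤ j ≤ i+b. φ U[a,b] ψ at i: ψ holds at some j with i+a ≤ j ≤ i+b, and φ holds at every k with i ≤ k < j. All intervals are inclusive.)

none

Scan j = 0,1,… for ((p2 ∨ p4) U[2,2] p2):
  j=0: fails
  j=1: fails
  j=2: fails
  j=3: fails
  j=4: fails
No j in [0,4] satisfies it → none.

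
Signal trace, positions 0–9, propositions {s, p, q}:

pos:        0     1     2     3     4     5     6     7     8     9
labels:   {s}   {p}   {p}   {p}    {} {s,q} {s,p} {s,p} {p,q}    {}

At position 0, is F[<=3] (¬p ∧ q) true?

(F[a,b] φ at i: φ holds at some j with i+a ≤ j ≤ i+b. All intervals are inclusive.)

False

Check (¬p ∧ q) at each j in [0,3]:
  j=0: false
  j=1: false
  j=2: false
  j=3: false
No position in the window satisfies it → formula fails.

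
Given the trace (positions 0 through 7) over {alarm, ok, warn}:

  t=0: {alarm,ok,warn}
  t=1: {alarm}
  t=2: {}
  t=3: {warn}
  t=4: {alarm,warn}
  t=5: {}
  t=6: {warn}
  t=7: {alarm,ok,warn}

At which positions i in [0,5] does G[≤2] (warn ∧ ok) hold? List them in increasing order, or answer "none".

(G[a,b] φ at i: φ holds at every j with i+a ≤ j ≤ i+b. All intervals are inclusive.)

Evaluate at each i in [0,5]:
  i=0: ✗ (fails at j=1)
  i=1: ✗ (fails at j=1)
  i=2: ✗ (fails at j=2)
  i=3: ✗ (fails at j=3)
  i=4: ✗ (fails at j=4)
  i=5: ✗ (fails at j=5)

none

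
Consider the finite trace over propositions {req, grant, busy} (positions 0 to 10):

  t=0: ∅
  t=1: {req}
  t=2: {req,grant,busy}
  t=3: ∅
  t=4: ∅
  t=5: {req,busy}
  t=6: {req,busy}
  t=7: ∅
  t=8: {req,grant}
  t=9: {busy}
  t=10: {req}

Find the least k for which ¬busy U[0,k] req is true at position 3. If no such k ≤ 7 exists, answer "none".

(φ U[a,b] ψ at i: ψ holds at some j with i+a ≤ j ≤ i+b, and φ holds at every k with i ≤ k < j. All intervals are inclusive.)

Need earliest j ≥ 3 with req, and ¬busy at every k in [3,j-1].
  j=3: rhs fails.
  j=4: rhs fails.
  j=5: rhs holds; lhs holds on [3,4]. k = 2.

2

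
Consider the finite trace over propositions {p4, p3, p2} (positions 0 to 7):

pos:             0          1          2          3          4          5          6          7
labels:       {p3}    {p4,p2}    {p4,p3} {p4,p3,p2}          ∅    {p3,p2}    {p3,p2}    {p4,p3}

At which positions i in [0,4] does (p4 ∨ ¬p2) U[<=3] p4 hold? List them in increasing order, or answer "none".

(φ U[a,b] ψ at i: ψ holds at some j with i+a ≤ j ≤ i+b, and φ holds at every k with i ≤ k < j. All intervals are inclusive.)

Evaluate at each i in [0,4]:
  i=0: ✓ (rhs at j=1; lhs holds on [0,0])
  i=1: ✓ (rhs at j=1)
  i=2: ✓ (rhs at j=2)
  i=3: ✓ (rhs at j=3)
  i=4: ✗ (lhs fails at k=5 before rhs at j=7)

0, 1, 2, 3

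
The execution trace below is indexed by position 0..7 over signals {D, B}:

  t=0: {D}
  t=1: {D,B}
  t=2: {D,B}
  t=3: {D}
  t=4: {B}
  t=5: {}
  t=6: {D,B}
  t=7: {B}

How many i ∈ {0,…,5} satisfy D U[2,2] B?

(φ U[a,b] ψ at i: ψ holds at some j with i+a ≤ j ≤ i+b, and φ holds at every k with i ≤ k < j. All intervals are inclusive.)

Evaluate at each i in [0,5]:
  i=0: ✓ (rhs at j=2; lhs holds on [0,1])
  i=1: ✗ (no rhs in [3,3])
  i=2: ✓ (rhs at j=4; lhs holds on [2,3])
  i=3: ✗ (no rhs in [5,5])
  i=4: ✗ (lhs fails at k=4 before rhs at j=6)
  i=5: ✗ (lhs fails at k=5 before rhs at j=7)
Positions where it holds: {0, 2} → 2.

2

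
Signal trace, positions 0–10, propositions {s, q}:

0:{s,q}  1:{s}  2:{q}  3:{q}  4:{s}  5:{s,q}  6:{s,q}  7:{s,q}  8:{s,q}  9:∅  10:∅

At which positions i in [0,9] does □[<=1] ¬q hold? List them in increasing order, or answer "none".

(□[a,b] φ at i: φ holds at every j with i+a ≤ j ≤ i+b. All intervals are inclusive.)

Evaluate at each i in [0,9]:
  i=0: ✗ (fails at j=0)
  i=1: ✗ (fails at j=2)
  i=2: ✗ (fails at j=2)
  i=3: ✗ (fails at j=3)
  i=4: ✗ (fails at j=5)
  i=5: ✗ (fails at j=5)
  i=6: ✗ (fails at j=6)
  i=7: ✗ (fails at j=7)
  i=8: ✗ (fails at j=8)
  i=9: ✓ (all of [9,10])

9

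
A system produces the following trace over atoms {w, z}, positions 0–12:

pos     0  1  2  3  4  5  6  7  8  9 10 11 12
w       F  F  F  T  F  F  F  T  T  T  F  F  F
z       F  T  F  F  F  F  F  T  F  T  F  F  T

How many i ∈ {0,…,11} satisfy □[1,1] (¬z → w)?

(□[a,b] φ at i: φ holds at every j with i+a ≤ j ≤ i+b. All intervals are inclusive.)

Evaluate at each i in [0,11]:
  i=0: ✓ (all of [1,1])
  i=1: ✗ (fails at j=2)
  i=2: ✓ (all of [3,3])
  i=3: ✗ (fails at j=4)
  i=4: ✗ (fails at j=5)
  i=5: ✗ (fails at j=6)
  i=6: ✓ (all of [7,7])
  i=7: ✓ (all of [8,8])
  i=8: ✓ (all of [9,9])
  i=9: ✗ (fails at j=10)
  i=10: ✗ (fails at j=11)
  i=11: ✓ (all of [12,12])
Positions where it holds: {0, 2, 6, 7, 8, 11} → 6.

6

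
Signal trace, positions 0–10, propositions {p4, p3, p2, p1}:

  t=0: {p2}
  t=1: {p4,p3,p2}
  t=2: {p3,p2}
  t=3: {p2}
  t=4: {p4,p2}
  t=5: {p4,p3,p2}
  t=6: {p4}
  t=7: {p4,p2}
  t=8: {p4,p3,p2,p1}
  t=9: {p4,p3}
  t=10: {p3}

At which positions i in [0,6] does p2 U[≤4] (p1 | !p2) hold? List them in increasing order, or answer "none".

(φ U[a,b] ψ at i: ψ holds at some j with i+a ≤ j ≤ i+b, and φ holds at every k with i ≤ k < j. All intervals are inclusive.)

2, 3, 4, 5, 6

Evaluate at each i in [0,6]:
  i=0: ✗ (no rhs in [0,4])
  i=1: ✗ (no rhs in [1,5])
  i=2: ✓ (rhs at j=6; lhs holds on [2,5])
  i=3: ✓ (rhs at j=6; lhs holds on [3,5])
  i=4: ✓ (rhs at j=6; lhs holds on [4,5])
  i=5: ✓ (rhs at j=6; lhs holds on [5,5])
  i=6: ✓ (rhs at j=6)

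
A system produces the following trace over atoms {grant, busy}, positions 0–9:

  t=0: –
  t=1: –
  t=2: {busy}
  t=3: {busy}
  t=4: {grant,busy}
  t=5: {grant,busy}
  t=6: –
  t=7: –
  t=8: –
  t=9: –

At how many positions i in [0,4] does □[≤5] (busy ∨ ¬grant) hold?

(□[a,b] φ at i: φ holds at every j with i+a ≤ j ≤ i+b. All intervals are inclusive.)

Evaluate at each i in [0,4]:
  i=0: ✓ (all of [0,5])
  i=1: ✓ (all of [1,6])
  i=2: ✓ (all of [2,7])
  i=3: ✓ (all of [3,8])
  i=4: ✓ (all of [4,9])
Positions where it holds: {0, 1, 2, 3, 4} → 5.

5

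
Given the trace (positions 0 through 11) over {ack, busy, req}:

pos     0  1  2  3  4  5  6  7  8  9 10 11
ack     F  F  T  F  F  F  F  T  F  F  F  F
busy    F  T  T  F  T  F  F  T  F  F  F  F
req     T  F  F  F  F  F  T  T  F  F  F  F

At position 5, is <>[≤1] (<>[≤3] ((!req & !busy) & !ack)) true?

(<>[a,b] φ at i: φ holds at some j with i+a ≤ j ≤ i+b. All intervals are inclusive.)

True

Check <>[≤3] ((!req & !busy) & !ack) at each j in [5,6]:
  j=5: holds (witness at 5)
  j=6: holds (witness at 8)
Found at j=5 → formula holds.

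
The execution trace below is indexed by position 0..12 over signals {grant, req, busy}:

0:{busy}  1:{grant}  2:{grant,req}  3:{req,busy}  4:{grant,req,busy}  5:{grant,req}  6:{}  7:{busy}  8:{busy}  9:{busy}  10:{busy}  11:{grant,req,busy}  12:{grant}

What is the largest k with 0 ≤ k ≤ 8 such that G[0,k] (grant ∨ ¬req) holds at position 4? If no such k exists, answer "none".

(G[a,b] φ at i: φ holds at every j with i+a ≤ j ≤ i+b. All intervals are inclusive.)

(grant ∨ ¬req) must hold from j=4 onward; find where it first fails.
  j=4: holds
  j=5: holds
  j=6: holds
  j=7: holds
  j=8: holds
  j=9: holds
  j=10: holds
  j=11: holds
  j=12: holds
Holds through j=12; largest k = 8.

8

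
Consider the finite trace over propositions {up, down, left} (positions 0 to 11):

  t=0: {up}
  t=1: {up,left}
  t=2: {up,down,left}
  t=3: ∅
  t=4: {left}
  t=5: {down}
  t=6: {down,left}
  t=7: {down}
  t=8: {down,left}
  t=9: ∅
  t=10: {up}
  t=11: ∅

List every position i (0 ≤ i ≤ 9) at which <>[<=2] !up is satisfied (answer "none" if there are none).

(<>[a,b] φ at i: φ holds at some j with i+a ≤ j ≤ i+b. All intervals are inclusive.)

1, 2, 3, 4, 5, 6, 7, 8, 9

Evaluate at each i in [0,9]:
  i=0: ✗ (none in [0,2])
  i=1: ✓ (witness j=3)
  i=2: ✓ (witness j=3)
  i=3: ✓ (witness j=3)
  i=4: ✓ (witness j=4)
  i=5: ✓ (witness j=5)
  i=6: ✓ (witness j=6)
  i=7: ✓ (witness j=7)
  i=8: ✓ (witness j=8)
  i=9: ✓ (witness j=9)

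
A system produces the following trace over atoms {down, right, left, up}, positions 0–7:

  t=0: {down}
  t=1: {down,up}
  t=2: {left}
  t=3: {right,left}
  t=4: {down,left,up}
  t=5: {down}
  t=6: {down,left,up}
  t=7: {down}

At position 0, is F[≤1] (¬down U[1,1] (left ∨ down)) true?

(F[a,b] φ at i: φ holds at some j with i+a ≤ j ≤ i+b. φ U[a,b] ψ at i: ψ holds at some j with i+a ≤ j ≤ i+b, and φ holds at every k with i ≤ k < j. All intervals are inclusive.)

Check (¬down U[1,1] (left ∨ down)) at each j in [0,1]:
  j=0: fails
  j=1: fails
No position in the window satisfies it → formula fails.

False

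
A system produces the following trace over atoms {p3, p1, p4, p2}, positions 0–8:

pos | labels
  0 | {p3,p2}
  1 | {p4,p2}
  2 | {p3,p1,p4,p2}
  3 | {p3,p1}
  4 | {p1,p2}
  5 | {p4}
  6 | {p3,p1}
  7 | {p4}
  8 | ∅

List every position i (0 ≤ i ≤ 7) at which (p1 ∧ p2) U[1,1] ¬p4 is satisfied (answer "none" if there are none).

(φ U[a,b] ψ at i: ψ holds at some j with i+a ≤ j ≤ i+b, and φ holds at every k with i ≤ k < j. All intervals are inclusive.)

Evaluate at each i in [0,7]:
  i=0: ✗ (no rhs in [1,1])
  i=1: ✗ (no rhs in [2,2])
  i=2: ✓ (rhs at j=3; lhs holds on [2,2])
  i=3: ✗ (lhs fails at k=3 before rhs at j=4)
  i=4: ✗ (no rhs in [5,5])
  i=5: ✗ (lhs fails at k=5 before rhs at j=6)
  i=6: ✗ (no rhs in [7,7])
  i=7: ✗ (lhs fails at k=7 before rhs at j=8)

2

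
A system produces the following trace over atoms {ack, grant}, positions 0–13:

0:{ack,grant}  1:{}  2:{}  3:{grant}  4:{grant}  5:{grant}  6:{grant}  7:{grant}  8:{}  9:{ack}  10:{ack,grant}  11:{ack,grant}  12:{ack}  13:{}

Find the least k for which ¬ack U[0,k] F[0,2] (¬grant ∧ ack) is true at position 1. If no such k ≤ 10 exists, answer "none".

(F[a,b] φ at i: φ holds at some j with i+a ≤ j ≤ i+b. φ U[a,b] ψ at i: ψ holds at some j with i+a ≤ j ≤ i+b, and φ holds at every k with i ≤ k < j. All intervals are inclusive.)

6

Need earliest j ≥ 1 with F[0,2] (¬grant ∧ ack), and ¬ack at every k in [1,j-1].
  j=1: rhs fails.
  j=2: rhs fails.
  j=3: rhs fails.
  j=4: rhs fails.
  j=5: rhs fails.
  j=6: rhs fails.
  j=7: rhs holds; lhs holds on [1,6]. k = 6.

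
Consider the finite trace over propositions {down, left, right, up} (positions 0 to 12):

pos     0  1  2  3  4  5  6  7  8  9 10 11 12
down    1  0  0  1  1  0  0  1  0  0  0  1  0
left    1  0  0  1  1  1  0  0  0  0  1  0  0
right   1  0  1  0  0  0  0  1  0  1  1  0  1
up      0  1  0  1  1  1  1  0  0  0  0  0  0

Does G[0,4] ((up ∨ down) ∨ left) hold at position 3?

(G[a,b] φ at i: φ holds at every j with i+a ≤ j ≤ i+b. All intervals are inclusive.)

Check ((up ∨ down) ∨ left) at every j in [3,7]:
  j=3: true
  j=4: true
  j=5: true
  j=6: true
  j=7: true
All positions satisfy it → formula holds.

Yes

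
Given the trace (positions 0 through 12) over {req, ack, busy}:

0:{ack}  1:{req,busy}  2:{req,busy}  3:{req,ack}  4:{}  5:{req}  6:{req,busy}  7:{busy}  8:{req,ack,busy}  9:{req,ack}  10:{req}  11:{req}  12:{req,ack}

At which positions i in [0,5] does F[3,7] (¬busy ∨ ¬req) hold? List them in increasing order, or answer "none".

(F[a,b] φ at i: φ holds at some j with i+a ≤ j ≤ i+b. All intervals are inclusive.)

0, 1, 2, 3, 4, 5

Evaluate at each i in [0,5]:
  i=0: ✓ (witness j=3)
  i=1: ✓ (witness j=4)
  i=2: ✓ (witness j=5)
  i=3: ✓ (witness j=7)
  i=4: ✓ (witness j=7)
  i=5: ✓ (witness j=9)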